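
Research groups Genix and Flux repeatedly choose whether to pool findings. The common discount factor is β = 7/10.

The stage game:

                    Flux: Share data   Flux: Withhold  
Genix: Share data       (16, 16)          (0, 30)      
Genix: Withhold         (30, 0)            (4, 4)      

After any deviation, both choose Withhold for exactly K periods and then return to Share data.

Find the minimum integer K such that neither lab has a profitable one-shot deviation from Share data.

IC: β(1−β^K)/(1−β) ≥ (30−16)/(16−4) = 7/6.
With β = 7/10: need 1 − β^K ≥ 7/6·(1−7/10)/(7/10), i.e. β^K ≤ 0.5000.
Since (7/10)^1 = 0.7000 and (7/10)^2 = 0.4900, the smallest such K is 2.

2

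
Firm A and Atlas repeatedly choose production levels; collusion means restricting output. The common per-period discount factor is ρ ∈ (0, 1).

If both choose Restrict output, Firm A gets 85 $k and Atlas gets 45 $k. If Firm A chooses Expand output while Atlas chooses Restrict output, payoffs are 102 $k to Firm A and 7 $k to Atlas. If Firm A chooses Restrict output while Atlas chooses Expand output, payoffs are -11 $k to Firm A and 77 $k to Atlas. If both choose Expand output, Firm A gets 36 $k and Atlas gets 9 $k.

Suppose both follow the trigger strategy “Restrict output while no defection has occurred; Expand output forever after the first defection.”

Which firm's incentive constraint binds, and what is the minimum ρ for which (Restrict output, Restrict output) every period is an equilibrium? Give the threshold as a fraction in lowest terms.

Firm A's threshold: (102−85)/(102−36) = 17/66.
Atlas's threshold: (77−45)/(77−9) = 8/17.
17/66 < 8/17, so Atlas binds and ρ* = 8/17.

Atlas; ρ ≥ 8/17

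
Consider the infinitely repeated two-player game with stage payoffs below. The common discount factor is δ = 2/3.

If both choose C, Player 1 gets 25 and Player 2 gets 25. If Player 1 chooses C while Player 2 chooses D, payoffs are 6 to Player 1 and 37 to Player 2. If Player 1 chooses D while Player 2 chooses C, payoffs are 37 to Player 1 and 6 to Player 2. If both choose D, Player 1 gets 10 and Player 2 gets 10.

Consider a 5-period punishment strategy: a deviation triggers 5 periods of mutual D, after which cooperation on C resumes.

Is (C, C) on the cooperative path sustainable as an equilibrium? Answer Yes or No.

Comparing payoff streams over the 6 periods until play realigns: cooperate → 25(1+δ+…+δ^5); deviate → 37 + 10(δ+…+δ^5).
Cooperation is sustained iff (25−10)(δ+…+δ^5) ≥ 37−25.
δ+…+δ^5 = 2/3·(1−(2/3)^5)/(1−2/3) = 1.7366, and (37−25)/(25−10) = 0.8000.
1.7366 ≥ 0.8000, so cooperation is sustainable.

Yes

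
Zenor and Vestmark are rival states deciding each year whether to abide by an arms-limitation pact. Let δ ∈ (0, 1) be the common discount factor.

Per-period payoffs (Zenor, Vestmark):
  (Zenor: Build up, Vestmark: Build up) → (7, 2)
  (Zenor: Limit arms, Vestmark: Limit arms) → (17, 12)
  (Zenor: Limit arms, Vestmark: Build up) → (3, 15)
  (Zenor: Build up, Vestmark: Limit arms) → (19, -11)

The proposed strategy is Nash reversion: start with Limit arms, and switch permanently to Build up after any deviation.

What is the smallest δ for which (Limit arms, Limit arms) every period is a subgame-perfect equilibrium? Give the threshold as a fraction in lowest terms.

Zenor's threshold: (19−17)/(19−7) = 1/6.
Vestmark's threshold: (15−12)/(15−2) = 3/13.
1/6 < 3/13, so Vestmark binds and δ* = 3/13.

3/13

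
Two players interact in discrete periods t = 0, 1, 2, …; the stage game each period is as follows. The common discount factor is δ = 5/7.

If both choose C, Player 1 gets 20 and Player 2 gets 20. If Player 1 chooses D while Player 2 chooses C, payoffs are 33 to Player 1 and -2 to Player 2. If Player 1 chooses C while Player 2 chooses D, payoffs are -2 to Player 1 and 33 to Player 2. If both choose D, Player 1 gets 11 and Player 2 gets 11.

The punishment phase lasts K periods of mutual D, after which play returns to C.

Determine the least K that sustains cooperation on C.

No profitable deviation requires (20−11)(δ+…+δ^K) ≥ 33−20, i.e. δ+…+δ^K ≥ 13/9 ≈ 1.4444.
With δ = 5/7, the partial sums are K=1: 0.7143, K=2: 1.2245, K=3: 1.5889.
K = 3 is the first length at which the sum reaches 1.4444.

3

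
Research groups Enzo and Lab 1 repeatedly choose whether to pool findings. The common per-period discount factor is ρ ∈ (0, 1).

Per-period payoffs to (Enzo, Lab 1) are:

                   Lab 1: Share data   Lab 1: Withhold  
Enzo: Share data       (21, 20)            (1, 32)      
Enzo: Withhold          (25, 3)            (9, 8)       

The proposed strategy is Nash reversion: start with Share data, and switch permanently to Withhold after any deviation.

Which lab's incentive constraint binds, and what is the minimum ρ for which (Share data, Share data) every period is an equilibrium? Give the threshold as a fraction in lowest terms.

Lab 1; ρ ≥ 1/2

Enzo's threshold: (25−21)/(25−9) = 1/4.
Lab 1's threshold: (32−20)/(32−8) = 1/2.
1/4 < 1/2, so Lab 1 binds and ρ* = 1/2.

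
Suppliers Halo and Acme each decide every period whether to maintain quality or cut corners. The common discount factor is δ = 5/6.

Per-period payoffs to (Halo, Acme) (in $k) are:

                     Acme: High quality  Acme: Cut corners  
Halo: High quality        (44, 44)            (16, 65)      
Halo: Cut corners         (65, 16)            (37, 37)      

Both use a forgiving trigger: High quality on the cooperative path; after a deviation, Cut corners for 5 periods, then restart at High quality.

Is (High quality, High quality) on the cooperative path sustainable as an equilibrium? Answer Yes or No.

IC: δ+…+δ^5 ≥ (65−44)/(44−37) = 3.
At δ = 5/6: partial sum = 2.9906 < 3.0000. Cooperation not sustainable.

No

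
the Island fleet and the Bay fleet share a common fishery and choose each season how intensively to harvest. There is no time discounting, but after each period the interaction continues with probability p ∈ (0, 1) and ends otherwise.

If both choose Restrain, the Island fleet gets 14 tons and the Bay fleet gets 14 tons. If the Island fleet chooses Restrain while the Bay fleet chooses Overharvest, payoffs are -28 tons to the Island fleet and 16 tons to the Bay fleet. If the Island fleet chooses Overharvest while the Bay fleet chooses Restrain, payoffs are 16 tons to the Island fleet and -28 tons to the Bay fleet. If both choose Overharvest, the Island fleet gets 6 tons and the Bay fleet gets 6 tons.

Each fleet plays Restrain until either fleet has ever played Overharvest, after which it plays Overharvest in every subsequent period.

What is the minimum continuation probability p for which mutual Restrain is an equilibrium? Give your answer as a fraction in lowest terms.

1/5

With no time discounting, the continuation probability p plays the role of the discount factor.
Grim-trigger IC: 14/(1−p) ≥ 16 + 6p/(1−p) ⇒ p ≥ (16−14)/(16−6) = 1/5.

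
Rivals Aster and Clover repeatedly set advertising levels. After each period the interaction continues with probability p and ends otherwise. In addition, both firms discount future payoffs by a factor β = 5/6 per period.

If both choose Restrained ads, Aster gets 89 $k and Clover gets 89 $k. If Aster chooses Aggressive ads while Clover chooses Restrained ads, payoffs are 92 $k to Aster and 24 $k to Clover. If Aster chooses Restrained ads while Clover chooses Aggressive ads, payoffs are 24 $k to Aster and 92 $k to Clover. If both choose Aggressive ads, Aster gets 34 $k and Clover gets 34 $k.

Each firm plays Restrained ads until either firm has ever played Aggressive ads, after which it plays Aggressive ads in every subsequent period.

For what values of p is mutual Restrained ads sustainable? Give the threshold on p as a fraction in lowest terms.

Expected continuation weight on next period's payoff is β·p = 5/6·p, which plays the role of the discount factor.
Cooperation requires 5/6·p ≥ (92−89)/(92−34) = 3/58, hence p ≥ 9/145.

9/145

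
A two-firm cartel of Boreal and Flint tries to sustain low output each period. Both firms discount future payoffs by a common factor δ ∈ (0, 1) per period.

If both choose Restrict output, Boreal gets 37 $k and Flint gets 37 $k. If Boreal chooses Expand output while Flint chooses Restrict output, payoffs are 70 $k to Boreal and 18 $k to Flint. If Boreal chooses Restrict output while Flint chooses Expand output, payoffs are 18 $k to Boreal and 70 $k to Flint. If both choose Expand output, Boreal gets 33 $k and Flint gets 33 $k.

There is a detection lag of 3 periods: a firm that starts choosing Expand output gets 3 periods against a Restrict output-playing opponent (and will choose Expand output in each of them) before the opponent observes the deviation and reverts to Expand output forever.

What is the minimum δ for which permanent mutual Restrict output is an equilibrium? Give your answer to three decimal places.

Deviating for the 3 undetected periods gains 70−37 = 33 per period over cooperation, then loses 37−33 = 4 per period forever once punishment starts.
Gain: 33(1 + δ + … + δ^2); loss: 4·δ^3/(1−δ).
No profitable deviation ⇔ 33(1−δ^3) ≤ 4·δ^3, i.e. δ^3 ≥ 33/(33+4) = 33/37.
Hence δ ≥ (33/37)^(1/3) ≈ 0.963.

0.963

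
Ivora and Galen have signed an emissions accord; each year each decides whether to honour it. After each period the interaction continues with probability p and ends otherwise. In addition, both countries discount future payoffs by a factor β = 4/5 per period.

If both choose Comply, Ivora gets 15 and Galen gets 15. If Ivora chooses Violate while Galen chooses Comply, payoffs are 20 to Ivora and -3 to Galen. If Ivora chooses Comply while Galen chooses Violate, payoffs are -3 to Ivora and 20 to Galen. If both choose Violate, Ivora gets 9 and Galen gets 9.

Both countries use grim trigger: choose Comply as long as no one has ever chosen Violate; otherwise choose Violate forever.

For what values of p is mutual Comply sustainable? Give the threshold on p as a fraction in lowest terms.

With continuation probability p and discount β, the effective per-period discount factor is βp.
Grim-trigger IC: βp ≥ (20−15)/(20−9) = 5/11.
So p ≥ (5/11)/(4/5) = 25/44.

25/44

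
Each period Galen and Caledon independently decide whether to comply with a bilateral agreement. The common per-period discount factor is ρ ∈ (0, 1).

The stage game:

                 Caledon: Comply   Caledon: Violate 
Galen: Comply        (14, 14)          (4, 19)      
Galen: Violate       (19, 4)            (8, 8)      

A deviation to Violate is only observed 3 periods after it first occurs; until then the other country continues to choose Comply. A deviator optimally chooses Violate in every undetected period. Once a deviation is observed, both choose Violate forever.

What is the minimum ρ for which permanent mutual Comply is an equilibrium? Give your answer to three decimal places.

0.769

The best deviation is to choose Violate for all 3 undetected periods, earning 19 each, then 8 forever once detected.
Deviation value: 19(1−ρ^3)/(1−ρ) + 8ρ^3/(1−ρ); cooperation value: 14/(1−ρ).
IC: 14 ≥ 19(1−ρ^3) + 8ρ^3 = 19 − 11ρ^3.
So ρ^3 ≥ 5/11, giving ρ ≥ (5/11)^(1/3) ≈ 0.769.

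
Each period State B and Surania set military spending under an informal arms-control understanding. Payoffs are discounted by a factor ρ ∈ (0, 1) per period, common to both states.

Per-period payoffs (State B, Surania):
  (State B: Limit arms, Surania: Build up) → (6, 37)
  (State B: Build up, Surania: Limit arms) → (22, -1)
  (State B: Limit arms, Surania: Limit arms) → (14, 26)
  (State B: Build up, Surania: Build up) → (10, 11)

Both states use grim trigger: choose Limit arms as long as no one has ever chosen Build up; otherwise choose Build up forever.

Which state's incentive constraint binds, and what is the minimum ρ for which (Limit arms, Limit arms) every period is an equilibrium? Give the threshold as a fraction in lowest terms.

State B's threshold: (22−14)/(22−10) = 2/3.
Surania's threshold: (37−26)/(37−11) = 11/26.
2/3 > 11/26, so State B binds and ρ* = 2/3.

State B; ρ ≥ 2/3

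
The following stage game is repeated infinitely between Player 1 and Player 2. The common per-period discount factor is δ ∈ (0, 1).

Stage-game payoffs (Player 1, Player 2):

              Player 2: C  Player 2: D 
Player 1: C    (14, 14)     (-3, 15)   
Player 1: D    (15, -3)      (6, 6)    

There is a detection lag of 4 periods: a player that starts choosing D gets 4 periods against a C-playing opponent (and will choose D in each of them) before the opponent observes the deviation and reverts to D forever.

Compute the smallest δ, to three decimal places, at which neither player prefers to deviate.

Deviating for the 4 undetected periods gains 15−14 = 1 per period over cooperation, then loses 14−6 = 8 per period forever once punishment starts.
Gain: 1(1 + δ + … + δ^3); loss: 8·δ^4/(1−δ).
No profitable deviation ⇔ 1(1−δ^4) ≤ 8·δ^4, i.e. δ^4 ≥ 1/(1+8) = 1/9.
Hence δ ≥ (1/9)^(1/4) ≈ 0.577.

0.577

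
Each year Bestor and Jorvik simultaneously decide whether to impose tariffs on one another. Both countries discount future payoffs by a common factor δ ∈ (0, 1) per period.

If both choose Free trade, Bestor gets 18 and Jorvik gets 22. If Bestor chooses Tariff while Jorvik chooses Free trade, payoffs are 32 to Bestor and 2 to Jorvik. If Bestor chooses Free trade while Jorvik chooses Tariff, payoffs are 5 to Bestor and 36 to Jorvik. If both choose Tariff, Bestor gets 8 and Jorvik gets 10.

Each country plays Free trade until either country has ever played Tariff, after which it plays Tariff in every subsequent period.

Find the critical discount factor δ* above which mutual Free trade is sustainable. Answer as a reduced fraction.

7/12

Bestor's threshold: (32−18)/(32−8) = 7/12.
Jorvik's threshold: (36−22)/(36−10) = 7/13.
7/12 > 7/13, so Bestor binds and δ* = 7/12.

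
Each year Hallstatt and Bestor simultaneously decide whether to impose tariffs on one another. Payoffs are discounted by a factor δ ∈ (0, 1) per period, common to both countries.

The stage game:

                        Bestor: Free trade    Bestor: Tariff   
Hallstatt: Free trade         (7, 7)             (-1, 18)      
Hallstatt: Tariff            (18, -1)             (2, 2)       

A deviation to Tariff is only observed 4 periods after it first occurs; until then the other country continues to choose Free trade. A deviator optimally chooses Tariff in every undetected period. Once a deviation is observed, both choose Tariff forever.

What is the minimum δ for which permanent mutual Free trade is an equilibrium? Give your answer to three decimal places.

The best deviation is to choose Tariff for all 4 undetected periods, earning 18 each, then 2 forever once detected.
Deviation value: 18(1−δ^4)/(1−δ) + 2δ^4/(1−δ); cooperation value: 7/(1−δ).
IC: 7 ≥ 18(1−δ^4) + 2δ^4 = 18 − 16δ^4.
So δ^4 ≥ 11/16, giving δ ≥ (11/16)^(1/4) ≈ 0.911.

0.911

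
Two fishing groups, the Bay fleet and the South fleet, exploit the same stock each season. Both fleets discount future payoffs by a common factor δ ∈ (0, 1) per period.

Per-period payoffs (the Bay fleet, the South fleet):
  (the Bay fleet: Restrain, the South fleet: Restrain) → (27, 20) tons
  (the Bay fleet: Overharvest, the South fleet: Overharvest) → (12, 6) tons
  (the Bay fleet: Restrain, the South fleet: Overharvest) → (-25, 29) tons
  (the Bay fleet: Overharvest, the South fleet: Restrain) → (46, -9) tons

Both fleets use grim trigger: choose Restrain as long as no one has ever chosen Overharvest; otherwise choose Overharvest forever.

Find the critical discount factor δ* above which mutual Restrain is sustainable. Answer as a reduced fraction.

For the Bay fleet: deviation gain 46−27 = 19, per-period punishment loss 27−12 = 15. IC gives δ ≥ 19/34.
For the South fleet: gain 9, loss 14 per period, so δ ≥ 9/23.
The tighter constraint is the Bay fleet's, so cooperation needs δ ≥ 19/34.

19/34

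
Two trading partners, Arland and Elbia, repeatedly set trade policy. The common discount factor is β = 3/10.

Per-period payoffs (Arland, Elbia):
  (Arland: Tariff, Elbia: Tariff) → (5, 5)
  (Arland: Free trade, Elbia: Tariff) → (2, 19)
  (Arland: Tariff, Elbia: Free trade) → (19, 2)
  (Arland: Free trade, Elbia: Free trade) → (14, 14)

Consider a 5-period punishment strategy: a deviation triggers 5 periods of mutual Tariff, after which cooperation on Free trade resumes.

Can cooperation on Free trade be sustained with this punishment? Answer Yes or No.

No

Comparing payoff streams over the 6 periods until play realigns: cooperate → 14(1+β+…+β^5); deviate → 19 + 5(β+…+β^5).
Cooperation is sustained iff (14−5)(β+…+β^5) ≥ 19−14.
β+…+β^5 = 3/10·(1−(3/10)^5)/(1−3/10) = 0.4275, and (19−14)/(14−5) = 0.5556.
0.4275 < 0.5556, so cooperation is not sustainable.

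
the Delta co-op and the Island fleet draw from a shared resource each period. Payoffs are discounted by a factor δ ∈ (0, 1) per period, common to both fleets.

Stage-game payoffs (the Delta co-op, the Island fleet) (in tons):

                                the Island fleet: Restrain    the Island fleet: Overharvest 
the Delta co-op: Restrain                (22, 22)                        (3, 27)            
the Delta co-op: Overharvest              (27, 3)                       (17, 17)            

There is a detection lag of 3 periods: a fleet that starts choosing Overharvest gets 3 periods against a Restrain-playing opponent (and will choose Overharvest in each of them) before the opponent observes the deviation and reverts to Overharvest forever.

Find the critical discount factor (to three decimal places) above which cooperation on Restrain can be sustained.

0.794

Deviating for the 3 undetected periods gains 27−22 = 5 per period over cooperation, then loses 22−17 = 5 per period forever once punishment starts.
Gain: 5(1 + δ + … + δ^2); loss: 5·δ^3/(1−δ).
No profitable deviation ⇔ 5(1−δ^3) ≤ 5·δ^3, i.e. δ^3 ≥ 5/(5+5) = 1/2.
Hence δ ≥ (1/2)^(1/3) ≈ 0.794.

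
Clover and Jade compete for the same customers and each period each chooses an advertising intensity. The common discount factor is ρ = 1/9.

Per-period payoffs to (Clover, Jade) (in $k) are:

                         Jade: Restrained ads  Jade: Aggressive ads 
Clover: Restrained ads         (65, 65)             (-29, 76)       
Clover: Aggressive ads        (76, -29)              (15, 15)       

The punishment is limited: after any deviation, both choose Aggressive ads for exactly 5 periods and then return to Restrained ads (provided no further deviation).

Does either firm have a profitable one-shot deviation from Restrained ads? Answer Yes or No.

Comparing payoff streams over the 6 periods until play realigns: cooperate → 65(1+ρ+…+ρ^5); deviate → 76 + 15(ρ+…+ρ^5).
Cooperation is sustained iff (65−15)(ρ+…+ρ^5) ≥ 76−65.
ρ+…+ρ^5 = 1/9·(1−(1/9)^5)/(1−1/9) = 0.1250, and (76−65)/(65−15) = 0.2200.
0.1250 < 0.2200, so cooperation is not sustainable.

Yes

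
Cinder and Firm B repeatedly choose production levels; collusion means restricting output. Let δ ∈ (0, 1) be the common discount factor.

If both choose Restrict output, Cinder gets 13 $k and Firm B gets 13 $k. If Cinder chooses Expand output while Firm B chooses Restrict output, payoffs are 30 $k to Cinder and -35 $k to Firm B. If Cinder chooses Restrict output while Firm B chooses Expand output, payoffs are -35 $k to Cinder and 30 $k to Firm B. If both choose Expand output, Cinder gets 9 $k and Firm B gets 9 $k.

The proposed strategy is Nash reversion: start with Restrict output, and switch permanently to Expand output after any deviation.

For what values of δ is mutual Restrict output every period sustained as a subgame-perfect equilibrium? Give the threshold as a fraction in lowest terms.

17/21

Under grim trigger the critical discount factor is (T−C)/(T−P) with T = 30, C = 13, P = 9.
δ* = (30−13)/(30−9) = 17/21.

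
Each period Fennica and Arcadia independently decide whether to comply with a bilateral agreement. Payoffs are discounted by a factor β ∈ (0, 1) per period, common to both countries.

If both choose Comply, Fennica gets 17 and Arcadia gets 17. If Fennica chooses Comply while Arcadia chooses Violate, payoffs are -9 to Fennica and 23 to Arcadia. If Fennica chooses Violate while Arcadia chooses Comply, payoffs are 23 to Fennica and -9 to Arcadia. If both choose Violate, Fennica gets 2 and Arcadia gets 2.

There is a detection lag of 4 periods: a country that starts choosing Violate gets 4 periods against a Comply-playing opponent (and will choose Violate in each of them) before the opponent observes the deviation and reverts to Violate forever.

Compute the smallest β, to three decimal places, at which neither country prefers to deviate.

0.731

A deviator earns 23 for 4 periods, then 2 forever; cooperating earns 17 forever. Multiplying the IC by (1−β):
17 ≥ 23(1−β^4) + 2β^4, so 21·β^4 ≥ 6 and β^4 ≥ 2/7.
β ≥ (2/7)^(1/4) ≈ 0.731.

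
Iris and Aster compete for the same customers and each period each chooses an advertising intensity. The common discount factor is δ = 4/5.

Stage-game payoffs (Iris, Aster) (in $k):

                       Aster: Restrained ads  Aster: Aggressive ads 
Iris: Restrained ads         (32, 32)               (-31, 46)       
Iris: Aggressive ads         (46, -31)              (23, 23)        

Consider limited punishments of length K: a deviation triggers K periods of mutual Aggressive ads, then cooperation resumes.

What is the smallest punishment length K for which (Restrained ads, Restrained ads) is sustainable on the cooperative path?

3

IC: δ(1−δ^K)/(1−δ) ≥ (46−32)/(32−23) = 14/9.
With δ = 4/5: need 1 − δ^K ≥ 14/9·(1−4/5)/(4/5), i.e. δ^K ≤ 0.6111.
Since (4/5)^2 = 0.6400 and (4/5)^3 = 0.5120, the smallest such K is 3.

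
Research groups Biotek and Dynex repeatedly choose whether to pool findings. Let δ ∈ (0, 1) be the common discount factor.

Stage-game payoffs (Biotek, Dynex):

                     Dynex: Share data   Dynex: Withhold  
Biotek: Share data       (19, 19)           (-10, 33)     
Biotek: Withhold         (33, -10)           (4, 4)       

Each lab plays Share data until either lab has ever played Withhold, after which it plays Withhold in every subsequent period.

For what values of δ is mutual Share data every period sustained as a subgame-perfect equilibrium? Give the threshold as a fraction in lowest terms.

Cooperation forever yields 19 each period: 19/(1−δ).
Deviating yields 33 once, then 4 forever: 33 + 4δ/(1−δ).
No profitable deviation requires 19/(1−δ) ≥ 33 + 4δ/(1−δ).
Multiplying by (1−δ): 19 ≥ 33(1−δ) + 4δ = 33 − 29δ.
So 29δ ≥ 14, i.e. δ ≥ 14/29.

14/29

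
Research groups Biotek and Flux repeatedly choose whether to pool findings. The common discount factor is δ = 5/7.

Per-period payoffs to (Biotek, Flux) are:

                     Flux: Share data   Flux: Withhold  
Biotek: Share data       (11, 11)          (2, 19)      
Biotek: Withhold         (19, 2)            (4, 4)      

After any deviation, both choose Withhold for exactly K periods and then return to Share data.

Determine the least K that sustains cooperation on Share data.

No profitable deviation requires (11−4)(δ+…+δ^K) ≥ 19−11, i.e. δ+…+δ^K ≥ 8/7 ≈ 1.1429.
With δ = 5/7, the partial sums are K=1: 0.7143, K=2: 1.2245.
K = 2 is the first length at which the sum reaches 1.1429.

2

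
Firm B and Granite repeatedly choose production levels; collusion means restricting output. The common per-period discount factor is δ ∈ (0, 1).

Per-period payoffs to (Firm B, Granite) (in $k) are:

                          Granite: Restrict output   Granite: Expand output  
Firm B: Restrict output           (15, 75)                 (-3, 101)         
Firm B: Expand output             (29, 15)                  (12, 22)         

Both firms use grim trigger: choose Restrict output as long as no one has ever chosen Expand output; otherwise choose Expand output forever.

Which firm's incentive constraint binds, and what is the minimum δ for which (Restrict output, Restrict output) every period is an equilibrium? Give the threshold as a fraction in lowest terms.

Firm B: cooperation gives 15 each period; deviation gives 29 once then 12 forever.
  15/(1−δ) ≥ 29 + 12δ/(1−δ) ⇒ δ ≥ 14/17.
Granite: cooperation gives 75 each period; deviation gives 101 once then 22 forever.
  δ ≥ 26/79.
Both must hold, so the binding constraint is Firm B's: δ ≥ 14/17.

Firm B; δ ≥ 14/17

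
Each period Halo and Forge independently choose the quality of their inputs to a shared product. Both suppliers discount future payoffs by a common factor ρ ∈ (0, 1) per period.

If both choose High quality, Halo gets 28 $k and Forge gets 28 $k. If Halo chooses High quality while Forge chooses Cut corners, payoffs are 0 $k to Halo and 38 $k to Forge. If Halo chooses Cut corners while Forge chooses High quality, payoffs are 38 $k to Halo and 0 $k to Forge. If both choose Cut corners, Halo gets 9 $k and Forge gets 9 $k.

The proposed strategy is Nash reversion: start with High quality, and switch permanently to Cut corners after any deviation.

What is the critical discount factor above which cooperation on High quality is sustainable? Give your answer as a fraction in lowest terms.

One-period gain from deviating is 38 − 28 = 10. The loss is 28 − 9 = 19 in every subsequent period, with present value 19·ρ/(1−ρ).
Deviation is unprofitable when 19·ρ/(1−ρ) ≥ 10, i.e. ρ/(1−ρ) ≥ 10/19.
Equivalently ρ ≥ 10/(10+19) = 10/29.

10/29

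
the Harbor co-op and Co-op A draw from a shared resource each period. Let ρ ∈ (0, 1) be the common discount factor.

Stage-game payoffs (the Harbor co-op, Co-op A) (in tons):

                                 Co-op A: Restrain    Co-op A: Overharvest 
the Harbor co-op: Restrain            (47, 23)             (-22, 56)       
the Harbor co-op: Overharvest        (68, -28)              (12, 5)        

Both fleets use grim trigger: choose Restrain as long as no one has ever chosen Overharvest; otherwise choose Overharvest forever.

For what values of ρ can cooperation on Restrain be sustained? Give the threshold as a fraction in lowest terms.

the Harbor co-op: cooperation gives 47 each period; deviation gives 68 once then 12 forever.
  47/(1−ρ) ≥ 68 + 12ρ/(1−ρ) ⇒ ρ ≥ 21/56 = 3/8.
Co-op A: cooperation gives 23 each period; deviation gives 56 once then 5 forever.
  ρ ≥ 33/51 = 11/17.
Both must hold, so the binding constraint is Co-op A's: ρ ≥ 11/17.

11/17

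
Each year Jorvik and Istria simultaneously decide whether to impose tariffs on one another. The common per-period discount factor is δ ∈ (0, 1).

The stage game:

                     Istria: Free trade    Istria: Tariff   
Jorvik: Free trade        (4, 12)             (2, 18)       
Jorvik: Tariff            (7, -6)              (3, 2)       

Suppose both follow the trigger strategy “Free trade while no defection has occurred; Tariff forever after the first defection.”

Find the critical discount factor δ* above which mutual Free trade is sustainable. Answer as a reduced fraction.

3/4

For Jorvik: deviation gain 7−4 = 3, per-period punishment loss 4−3 = 1. IC gives δ ≥ 3/4.
For Istria: gain 6, loss 10 per period, so δ ≥ 6/16 = 3/8.
The tighter constraint is Jorvik's, so cooperation needs δ ≥ 3/4.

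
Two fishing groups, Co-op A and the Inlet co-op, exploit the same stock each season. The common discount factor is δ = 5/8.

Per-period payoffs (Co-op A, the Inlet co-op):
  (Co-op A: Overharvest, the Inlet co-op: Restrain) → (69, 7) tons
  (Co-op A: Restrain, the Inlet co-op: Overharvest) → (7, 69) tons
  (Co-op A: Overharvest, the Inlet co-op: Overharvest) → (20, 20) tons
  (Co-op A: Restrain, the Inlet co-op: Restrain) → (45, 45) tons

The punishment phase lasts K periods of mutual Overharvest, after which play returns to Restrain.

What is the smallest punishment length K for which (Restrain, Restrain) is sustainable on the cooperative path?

No profitable deviation requires (45−20)(δ+…+δ^K) ≥ 69−45, i.e. δ+…+δ^K ≥ 24/25 ≈ 0.9600.
With δ = 5/8, the partial sums are K=1: 0.6250, K=2: 1.0156.
K = 2 is the first length at which the sum reaches 0.9600.

2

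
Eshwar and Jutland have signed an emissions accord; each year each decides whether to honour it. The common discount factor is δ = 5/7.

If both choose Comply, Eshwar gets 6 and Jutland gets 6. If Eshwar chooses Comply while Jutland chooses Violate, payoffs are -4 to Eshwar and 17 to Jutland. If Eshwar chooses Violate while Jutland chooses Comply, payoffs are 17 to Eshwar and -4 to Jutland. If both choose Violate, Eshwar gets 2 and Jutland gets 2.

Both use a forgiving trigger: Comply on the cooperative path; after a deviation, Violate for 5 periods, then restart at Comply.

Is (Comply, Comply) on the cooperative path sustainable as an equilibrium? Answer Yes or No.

No

A one-shot deviation gives 17 now, then 2 for 5 periods, then back to 6.
Gain from deviating: (17−6) today; loss: (6−2) in each of the next 5 periods.
No-deviation condition: (6−2)(δ+…+δ^5) ≥ 17−6, i.e. δ+…+δ^5 ≥ 11/4.
At δ = 5/7: δ+…+δ^5 = 2.0352 < 2.7500.
So cooperation is not sustainable.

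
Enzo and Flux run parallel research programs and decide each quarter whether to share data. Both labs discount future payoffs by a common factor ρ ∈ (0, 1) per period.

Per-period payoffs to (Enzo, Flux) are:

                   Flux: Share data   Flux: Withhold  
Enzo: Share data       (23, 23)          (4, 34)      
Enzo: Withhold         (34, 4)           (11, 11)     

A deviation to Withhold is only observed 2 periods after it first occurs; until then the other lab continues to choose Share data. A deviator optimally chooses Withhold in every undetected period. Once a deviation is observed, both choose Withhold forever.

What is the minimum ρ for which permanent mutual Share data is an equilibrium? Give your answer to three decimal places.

0.692

Deviating for the 2 undetected periods gains 34−23 = 11 per period over cooperation, then loses 23−11 = 12 per period forever once punishment starts.
Gain: 11(1 + ρ + … + ρ^1); loss: 12·ρ^2/(1−ρ).
No profitable deviation ⇔ 11(1−ρ^2) ≤ 12·ρ^2, i.e. ρ^2 ≥ 11/(11+12) = 11/23.
Hence ρ ≥ (11/23)^(1/2) ≈ 0.692.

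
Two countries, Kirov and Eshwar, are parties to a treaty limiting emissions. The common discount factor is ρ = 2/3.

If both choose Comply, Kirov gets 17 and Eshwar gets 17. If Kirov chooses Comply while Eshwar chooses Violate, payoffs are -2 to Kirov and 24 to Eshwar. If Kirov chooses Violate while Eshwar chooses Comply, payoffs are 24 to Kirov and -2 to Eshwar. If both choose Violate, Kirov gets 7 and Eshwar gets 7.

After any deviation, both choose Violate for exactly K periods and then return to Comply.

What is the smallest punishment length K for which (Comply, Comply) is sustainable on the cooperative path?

IC: ρ(1−ρ^K)/(1−ρ) ≥ (24−17)/(17−7) = 7/10.
With ρ = 2/3: need 1 − ρ^K ≥ 7/10·(1−2/3)/(2/3), i.e. ρ^K ≤ 0.6500.
Since (2/3)^1 = 0.6667 and (2/3)^2 = 0.4444, the smallest such K is 2.

2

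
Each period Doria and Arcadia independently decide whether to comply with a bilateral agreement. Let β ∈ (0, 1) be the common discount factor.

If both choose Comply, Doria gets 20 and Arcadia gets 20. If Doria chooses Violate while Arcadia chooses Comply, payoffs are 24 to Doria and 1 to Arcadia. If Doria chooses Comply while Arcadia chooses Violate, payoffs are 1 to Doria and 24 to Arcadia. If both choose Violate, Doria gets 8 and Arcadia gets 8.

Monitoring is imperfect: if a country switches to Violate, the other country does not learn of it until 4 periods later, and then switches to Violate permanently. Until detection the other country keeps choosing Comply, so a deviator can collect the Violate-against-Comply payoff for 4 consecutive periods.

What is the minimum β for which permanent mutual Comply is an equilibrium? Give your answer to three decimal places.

0.707

The best deviation is to choose Violate for all 4 undetected periods, earning 24 each, then 8 forever once detected.
Deviation value: 24(1−β^4)/(1−β) + 8β^4/(1−β); cooperation value: 20/(1−β).
IC: 20 ≥ 24(1−β^4) + 8β^4 = 24 − 16β^4.
So β^4 ≥ 4/16 = 1/4, giving β ≥ (1/4)^(1/4) ≈ 0.707.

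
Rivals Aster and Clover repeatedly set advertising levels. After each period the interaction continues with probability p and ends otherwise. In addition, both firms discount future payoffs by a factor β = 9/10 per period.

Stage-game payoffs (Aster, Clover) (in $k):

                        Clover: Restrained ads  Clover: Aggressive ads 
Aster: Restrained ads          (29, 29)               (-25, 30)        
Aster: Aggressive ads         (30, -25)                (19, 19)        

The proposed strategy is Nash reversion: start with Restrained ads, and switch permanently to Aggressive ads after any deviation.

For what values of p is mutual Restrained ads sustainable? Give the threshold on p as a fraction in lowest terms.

10/99

Expected continuation weight on next period's payoff is β·p = 9/10·p, which plays the role of the discount factor.
Cooperation requires 9/10·p ≥ (30−29)/(30−19) = 1/11, hence p ≥ 10/99.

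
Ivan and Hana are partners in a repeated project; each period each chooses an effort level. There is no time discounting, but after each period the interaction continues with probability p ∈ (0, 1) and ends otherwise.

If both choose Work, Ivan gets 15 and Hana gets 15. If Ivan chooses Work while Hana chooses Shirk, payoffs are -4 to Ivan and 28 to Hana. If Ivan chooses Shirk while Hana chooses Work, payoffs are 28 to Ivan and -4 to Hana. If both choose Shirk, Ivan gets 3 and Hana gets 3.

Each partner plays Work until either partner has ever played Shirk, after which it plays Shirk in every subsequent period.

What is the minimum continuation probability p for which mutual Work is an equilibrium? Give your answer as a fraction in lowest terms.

13/25

With no time discounting, the continuation probability p plays the role of the discount factor.
Grim-trigger IC: 15/(1−p) ≥ 28 + 3p/(1−p) ⇒ p ≥ (28−15)/(28−3) = 13/25.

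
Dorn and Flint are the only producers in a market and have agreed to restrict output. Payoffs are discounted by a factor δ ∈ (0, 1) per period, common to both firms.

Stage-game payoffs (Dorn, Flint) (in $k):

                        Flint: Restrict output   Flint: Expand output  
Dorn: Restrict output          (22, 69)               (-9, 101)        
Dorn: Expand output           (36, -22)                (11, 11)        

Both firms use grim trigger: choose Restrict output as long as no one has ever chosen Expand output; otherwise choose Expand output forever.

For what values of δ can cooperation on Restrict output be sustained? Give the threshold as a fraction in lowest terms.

For Dorn: deviation gain 36−22 = 14, per-period punishment loss 22−11 = 11. IC gives δ ≥ 14/25.
For Flint: gain 32, loss 58 per period, so δ ≥ 32/90 = 16/45.
The tighter constraint is Dorn's, so cooperation needs δ ≥ 14/25.

14/25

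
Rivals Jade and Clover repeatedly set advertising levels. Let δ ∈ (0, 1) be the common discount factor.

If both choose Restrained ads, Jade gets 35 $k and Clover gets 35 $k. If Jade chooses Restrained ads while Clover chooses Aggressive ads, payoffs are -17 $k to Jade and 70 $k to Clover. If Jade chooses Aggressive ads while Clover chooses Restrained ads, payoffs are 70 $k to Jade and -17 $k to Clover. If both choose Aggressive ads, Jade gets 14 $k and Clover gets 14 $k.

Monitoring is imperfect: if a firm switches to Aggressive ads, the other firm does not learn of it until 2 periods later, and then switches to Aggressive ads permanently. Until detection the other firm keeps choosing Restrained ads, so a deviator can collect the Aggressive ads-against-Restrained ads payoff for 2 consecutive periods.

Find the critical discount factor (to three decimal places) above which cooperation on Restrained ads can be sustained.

0.791

A deviator earns 70 for 2 periods, then 14 forever; cooperating earns 35 forever. Multiplying the IC by (1−δ):
35 ≥ 70(1−δ^2) + 14δ^2, so 56·δ^2 ≥ 35 and δ^2 ≥ 5/8.
δ ≥ (5/8)^(1/2) ≈ 0.791.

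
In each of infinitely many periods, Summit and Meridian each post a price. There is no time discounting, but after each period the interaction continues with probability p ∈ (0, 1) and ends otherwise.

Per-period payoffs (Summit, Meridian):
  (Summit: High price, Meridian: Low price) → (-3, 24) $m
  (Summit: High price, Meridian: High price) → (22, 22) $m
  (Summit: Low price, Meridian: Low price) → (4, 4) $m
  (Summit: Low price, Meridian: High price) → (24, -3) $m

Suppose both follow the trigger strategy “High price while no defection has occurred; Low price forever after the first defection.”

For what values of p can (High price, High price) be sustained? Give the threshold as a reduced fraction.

1/10

Expected cooperation value is 22 + p·22 + p²·22 + … = 22/(1−p); deviation gives 24 + p·4/(1−p).
22 ≥ 24(1−p) + 4p ⇒ 20p ≥ 2 ⇒ p ≥ 2/20 = 1/10.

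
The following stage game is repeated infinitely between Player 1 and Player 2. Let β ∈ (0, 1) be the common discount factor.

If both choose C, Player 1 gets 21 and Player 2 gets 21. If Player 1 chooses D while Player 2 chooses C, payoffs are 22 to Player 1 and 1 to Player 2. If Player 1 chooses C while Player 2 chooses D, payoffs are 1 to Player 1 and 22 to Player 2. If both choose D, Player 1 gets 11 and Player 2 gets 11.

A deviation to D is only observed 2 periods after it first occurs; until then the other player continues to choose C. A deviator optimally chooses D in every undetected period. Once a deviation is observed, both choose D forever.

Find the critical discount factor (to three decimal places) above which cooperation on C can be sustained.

0.302

The best deviation is to choose D for all 2 undetected periods, earning 22 each, then 11 forever once detected.
Deviation value: 22(1−β^2)/(1−β) + 11β^2/(1−β); cooperation value: 21/(1−β).
IC: 21 ≥ 22(1−β^2) + 11β^2 = 22 − 11β^2.
So β^2 ≥ 1/11, giving β ≥ (1/11)^(1/2) ≈ 0.302.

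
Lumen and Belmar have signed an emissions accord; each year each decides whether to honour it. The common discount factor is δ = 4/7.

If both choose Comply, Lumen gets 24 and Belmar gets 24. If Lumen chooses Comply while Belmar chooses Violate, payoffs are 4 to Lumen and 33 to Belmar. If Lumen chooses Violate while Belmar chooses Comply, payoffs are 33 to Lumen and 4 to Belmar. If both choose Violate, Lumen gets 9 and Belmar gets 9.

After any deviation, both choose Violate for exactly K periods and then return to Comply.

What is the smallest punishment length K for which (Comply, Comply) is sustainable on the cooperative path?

No profitable deviation requires (24−9)(δ+…+δ^K) ≥ 33−24, i.e. δ+…+δ^K ≥ 3/5 ≈ 0.6000.
With δ = 4/7, the partial sums are K=1: 0.5714, K=2: 0.8980.
K = 2 is the first length at which the sum reaches 0.6000.

2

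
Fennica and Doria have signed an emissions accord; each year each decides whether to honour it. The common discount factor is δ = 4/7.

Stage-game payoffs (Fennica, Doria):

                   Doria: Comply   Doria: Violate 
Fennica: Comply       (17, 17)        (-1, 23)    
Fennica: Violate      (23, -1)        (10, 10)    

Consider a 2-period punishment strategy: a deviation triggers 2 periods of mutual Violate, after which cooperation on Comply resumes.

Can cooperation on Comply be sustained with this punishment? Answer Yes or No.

A one-shot deviation gives 23 now, then 10 for 2 periods, then back to 17.
Gain from deviating: (23−17) today; loss: (17−10) in each of the next 2 periods.
No-deviation condition: (17−10)(δ+…+δ^2) ≥ 23−17, i.e. δ+…+δ^2 ≥ 6/7.
At δ = 4/7: δ+…+δ^2 = 0.8980 ≥ 0.8571.
So cooperation is sustainable.

Yes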